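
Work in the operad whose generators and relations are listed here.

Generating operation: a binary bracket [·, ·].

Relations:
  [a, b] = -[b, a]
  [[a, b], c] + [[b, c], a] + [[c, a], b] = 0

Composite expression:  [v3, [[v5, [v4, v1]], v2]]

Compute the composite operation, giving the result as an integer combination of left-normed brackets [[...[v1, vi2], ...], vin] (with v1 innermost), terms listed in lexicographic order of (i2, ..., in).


Expand each bracket as ab - ba; the v1-initial words give the coefficients.
Composite bracket: [v3, [[v5, [v4, v1]], v2]]
Under [a, b] = ab - ba we get 16 signed associative words (2^4 = 16).
Words beginning with v1 determine it all:
  from v1v4v5v2v3, sign -1: term -[[[[v1, v4], v5], v2], v3]

-[[[[v1, v4], v5], v2], v3]


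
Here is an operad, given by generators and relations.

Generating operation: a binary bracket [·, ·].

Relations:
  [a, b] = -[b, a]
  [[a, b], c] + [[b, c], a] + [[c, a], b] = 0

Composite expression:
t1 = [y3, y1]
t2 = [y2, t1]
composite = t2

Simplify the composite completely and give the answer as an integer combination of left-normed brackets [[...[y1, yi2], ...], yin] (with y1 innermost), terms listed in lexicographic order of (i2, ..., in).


[[y1, y3], y2]

Left-normed coefficients sit on the y1-initial expansion words.
Composite bracket: [y2, [y3, y1]]
Applying ab - ba throughout gives 4 signed words (2^2 = 4).
Keep just the words that open with y1:
  sign of y1y3y2 is +1, so it contributes +[[y1, y3], y2]


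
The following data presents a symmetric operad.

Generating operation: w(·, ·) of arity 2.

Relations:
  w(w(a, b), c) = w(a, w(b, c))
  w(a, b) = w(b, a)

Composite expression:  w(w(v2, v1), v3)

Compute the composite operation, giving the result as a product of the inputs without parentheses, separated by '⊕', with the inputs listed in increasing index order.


Shape and order are irrelevant to w; the v-input set decides.
w(v2, v1) reduces to v2 ⊕ v1
w(w(v2, v1), v3) reduces to v2 ⊕ v1 ⊕ v3
commutativity sorts the factors: v1 ⊕ v2 ⊕ v3

v1 ⊕ v2 ⊕ v3


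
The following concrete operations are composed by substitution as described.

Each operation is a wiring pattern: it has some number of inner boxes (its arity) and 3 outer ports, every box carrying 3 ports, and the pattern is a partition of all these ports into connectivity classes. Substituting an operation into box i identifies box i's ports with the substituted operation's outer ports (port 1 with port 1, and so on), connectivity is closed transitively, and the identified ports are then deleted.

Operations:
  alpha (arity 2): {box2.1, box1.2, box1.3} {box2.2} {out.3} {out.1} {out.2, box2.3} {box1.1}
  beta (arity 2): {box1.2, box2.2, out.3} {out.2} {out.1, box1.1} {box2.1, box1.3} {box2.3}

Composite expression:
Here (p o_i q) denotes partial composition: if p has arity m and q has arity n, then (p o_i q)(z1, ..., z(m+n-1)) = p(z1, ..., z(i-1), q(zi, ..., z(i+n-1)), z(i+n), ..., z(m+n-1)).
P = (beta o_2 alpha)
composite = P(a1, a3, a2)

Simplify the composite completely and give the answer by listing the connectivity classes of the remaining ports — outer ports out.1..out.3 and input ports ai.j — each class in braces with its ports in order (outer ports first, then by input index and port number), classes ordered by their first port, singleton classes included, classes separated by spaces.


Two ports join when wires chain via beta-identified ports.
stage alpha: inputs (a3, a2), connectivity {out.1} {out.2, a2.3} {out.3} {a2.1, a3.2, a3.3} {a2.2} {a3.1}, out.j its boundary
stage beta: inputs (a1, a3, a2), connectivity {out.1, a1.1} {out.2} {out.3, a1.2, a2.3} {a1.3} {a2.1, a3.2, a3.3} {a2.2} {a3.1}, out.j its boundary

{out.1, a1.1} {out.2} {out.3, a1.2, a2.3} {a1.3} {a2.1, a3.2, a3.3} {a2.2} {a3.1}


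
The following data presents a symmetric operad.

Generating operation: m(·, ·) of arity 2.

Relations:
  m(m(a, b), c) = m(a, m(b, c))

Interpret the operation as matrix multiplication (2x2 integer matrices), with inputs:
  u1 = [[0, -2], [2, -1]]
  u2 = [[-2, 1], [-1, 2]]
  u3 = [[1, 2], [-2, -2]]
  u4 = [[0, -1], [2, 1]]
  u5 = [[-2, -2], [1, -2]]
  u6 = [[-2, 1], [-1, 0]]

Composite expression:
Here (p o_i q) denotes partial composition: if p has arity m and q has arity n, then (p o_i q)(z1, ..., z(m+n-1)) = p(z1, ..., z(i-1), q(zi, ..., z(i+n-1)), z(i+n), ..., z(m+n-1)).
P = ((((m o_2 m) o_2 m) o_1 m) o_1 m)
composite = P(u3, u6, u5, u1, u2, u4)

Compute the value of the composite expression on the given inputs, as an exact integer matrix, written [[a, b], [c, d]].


[[-72, -36], [112, 60]]

m(u3, u6) = [[-4, 1], [6, -2]]
m(m(u3, u6), u5) = [[9, 6], [-14, -8]]
m(u1, u2) = [[2, -4], [-3, 0]]
m(m(u1, u2), u4) = [[-8, -6], [0, 3]]
m(m(m(u3, u6), u5), m(m(u1, u2), u4)) = [[-72, -36], [112, 60]]


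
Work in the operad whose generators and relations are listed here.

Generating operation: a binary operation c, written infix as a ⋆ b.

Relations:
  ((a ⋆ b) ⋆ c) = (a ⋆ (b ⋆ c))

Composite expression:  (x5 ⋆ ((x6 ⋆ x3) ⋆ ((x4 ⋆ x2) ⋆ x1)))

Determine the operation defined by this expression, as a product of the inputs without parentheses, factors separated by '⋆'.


x5 ⋆ x6 ⋆ x3 ⋆ x4 ⋆ x2 ⋆ x1

Under associativity of c, the answer is the x's in reading order.
(x6 ⋆ x3) spells out as x6 ⋆ x3
(x4 ⋆ x2) spells out as x4 ⋆ x2
((x4 ⋆ x2) ⋆ x1) spells out as x4 ⋆ x2 ⋆ x1
((x6 ⋆ x3) ⋆ ((x4 ⋆ x2) ⋆ x1)) spells out as x6 ⋆ x3 ⋆ x4 ⋆ x2 ⋆ x1
(x5 ⋆ ((x6 ⋆ x3) ⋆ ((x4 ⋆ x2) ⋆ x1))) spells out as x5 ⋆ x6 ⋆ x3 ⋆ x4 ⋆ x2 ⋆ x1


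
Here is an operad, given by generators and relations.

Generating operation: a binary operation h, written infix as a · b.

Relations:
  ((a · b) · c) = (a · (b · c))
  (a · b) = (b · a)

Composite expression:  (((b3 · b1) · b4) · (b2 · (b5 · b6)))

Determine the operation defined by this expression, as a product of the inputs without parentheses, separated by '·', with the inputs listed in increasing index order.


b1 · b2 · b3 · b4 · b5 · b6


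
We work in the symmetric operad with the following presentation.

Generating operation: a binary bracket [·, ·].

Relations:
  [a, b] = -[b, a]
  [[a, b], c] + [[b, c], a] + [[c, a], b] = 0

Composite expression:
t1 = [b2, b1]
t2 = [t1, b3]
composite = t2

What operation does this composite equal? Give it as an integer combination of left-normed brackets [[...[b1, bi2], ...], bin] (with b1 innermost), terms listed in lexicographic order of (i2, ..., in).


-[[b1, b2], b3]

Expand each bracket as ab - ba; the b1-initial words give the coefficients.
Composite bracket: [[b2, b1], b3]
Each bracket splits as ab - ba, giving 4 signed words (2^2 = 4).
Keep just the words that open with b1:
  sign of b1b2b3 is -1, so it contributes -[[b1, b2], b3]


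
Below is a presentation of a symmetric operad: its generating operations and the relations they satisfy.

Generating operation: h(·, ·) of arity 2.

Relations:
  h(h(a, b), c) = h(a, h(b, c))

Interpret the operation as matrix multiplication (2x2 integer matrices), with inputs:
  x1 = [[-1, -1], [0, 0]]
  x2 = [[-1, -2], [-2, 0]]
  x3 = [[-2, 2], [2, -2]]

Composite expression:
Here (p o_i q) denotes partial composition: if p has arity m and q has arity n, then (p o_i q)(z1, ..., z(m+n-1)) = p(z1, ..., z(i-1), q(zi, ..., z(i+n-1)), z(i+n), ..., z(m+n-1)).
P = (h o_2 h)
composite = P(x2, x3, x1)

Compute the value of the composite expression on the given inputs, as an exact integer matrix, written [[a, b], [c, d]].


[[2, 2], [-4, -4]]

h(x3, x1) = [[2, 2], [-2, -2]]
h(x2, h(x3, x1)) = [[2, 2], [-4, -4]]


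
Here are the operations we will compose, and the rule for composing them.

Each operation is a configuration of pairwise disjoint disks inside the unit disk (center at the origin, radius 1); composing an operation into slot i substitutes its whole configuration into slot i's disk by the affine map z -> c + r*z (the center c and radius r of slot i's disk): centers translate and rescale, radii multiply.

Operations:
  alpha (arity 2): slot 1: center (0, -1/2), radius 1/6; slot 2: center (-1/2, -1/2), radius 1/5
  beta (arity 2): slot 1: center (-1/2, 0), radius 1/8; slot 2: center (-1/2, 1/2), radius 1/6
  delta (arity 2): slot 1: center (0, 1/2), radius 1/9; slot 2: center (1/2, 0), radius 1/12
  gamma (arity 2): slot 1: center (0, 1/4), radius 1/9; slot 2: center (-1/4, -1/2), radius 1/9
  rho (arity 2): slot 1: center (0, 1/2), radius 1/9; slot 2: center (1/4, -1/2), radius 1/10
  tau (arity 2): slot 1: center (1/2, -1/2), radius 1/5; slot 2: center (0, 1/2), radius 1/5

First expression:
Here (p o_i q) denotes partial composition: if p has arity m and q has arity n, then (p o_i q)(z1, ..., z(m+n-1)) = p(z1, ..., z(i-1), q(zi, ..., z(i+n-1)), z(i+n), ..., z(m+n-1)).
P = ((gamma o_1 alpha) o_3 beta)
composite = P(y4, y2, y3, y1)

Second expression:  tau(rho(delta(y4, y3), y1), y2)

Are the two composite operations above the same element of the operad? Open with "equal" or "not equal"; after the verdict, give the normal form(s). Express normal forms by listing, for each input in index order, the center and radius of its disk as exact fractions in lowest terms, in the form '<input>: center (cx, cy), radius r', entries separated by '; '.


not equal; the first gives y1: center (-11/36, -4/9), radius 1/54; y2: center (-1/18, 7/36), radius 1/45; y3: center (-11/36, -1/2), radius 1/72; y4: center (0, 7/36), radius 1/54 and the second y1: center (11/20, -3/5), radius 1/50; y2: center (0, 1/2), radius 1/5; y3: center (23/45, -2/5), radius 1/540; y4: center (1/2, -7/18), radius 1/405

In normal form, the first expression is y1: center (-11/36, -4/9), radius 1/54; y2: center (-1/18, 7/36), radius 1/45; y3: center (-11/36, -1/2), radius 1/72; y4: center (0, 7/36), radius 1/54
In normal form, the second expression is y1: center (11/20, -3/5), radius 1/50; y2: center (0, 1/2), radius 1/5; y3: center (23/45, -2/5), radius 1/540; y4: center (1/2, -7/18), radius 1/405
Different reductions; not equal.


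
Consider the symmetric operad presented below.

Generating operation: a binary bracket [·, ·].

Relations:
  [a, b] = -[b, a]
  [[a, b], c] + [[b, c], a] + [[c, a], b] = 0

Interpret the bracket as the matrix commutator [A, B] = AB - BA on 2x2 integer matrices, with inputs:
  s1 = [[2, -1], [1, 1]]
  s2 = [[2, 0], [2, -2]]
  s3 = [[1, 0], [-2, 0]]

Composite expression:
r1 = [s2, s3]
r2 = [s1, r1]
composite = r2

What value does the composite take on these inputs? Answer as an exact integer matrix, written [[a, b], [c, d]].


[[-10, 0], [-10, 10]]

[s2, s3] = [[0, 0], [10, 0]]
[s1, [s2, s3]] = [[-10, 0], [-10, 10]]


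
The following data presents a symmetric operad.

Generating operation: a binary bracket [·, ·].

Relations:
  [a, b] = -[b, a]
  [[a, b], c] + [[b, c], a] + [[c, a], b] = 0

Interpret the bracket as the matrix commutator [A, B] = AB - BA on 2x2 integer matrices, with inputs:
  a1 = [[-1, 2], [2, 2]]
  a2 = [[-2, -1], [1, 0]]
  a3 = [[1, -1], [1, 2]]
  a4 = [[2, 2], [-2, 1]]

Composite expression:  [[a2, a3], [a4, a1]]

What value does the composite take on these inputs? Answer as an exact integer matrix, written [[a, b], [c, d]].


[[-4, -16], [16, 4]]

[a2, a3] = [[0, 1], [1, 0]]
[a4, a1] = [[8, 8], [4, -8]]
[[a2, a3], [a4, a1]] = [[-4, -16], [16, 4]]


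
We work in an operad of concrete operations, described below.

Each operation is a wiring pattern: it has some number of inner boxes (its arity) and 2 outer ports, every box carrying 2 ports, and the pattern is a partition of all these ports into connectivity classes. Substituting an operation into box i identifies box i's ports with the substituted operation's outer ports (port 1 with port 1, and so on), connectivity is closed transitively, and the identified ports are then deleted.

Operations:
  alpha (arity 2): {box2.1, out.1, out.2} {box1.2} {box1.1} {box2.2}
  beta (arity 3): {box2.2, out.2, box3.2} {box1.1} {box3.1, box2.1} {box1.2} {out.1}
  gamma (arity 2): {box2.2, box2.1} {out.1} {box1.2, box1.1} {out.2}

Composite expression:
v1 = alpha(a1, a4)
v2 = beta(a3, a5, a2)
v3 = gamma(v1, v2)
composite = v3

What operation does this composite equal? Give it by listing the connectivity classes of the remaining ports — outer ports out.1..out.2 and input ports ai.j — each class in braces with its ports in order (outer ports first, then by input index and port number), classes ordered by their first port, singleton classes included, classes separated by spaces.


Two ports join when wires chain via gamma-identified ports.
the subtree at alpha composes to {out.1, out.2, a4.1} {a1.1} {a1.2} {a4.2} on (a1, a4); out.j = own outer ports
the subtree at beta composes to {out.1} {out.2, a2.2, a5.2} {a2.1, a5.1} {a3.1} {a3.2} on (a3, a5, a2); out.j = own outer ports
the subtree at gamma composes to {out.1} {out.2} {a1.1} {a1.2} {a2.1, a5.1} {a2.2, a5.2} {a3.1} {a3.2} {a4.1} {a4.2} on (a1, a4, a3, a5, a2); out.j = own outer ports

{out.1} {out.2} {a1.1} {a1.2} {a2.1, a5.1} {a2.2, a5.2} {a3.1} {a3.2} {a4.1} {a4.2}


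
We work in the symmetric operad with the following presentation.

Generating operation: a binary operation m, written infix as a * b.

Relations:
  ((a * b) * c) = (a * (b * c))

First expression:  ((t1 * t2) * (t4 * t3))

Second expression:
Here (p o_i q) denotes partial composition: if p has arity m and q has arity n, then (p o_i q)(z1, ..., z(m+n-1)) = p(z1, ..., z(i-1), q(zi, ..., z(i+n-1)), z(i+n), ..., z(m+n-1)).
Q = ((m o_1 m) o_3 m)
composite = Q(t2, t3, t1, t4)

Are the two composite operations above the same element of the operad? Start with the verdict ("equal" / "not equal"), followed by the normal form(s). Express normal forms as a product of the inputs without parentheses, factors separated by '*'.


not equal — first t1 * t2 * t4 * t3, second t2 * t3 * t1 * t4

Reducing the first expression gives t1 * t2 * t4 * t3
Reducing the second expression gives t2 * t3 * t1 * t4
Different reductions; not equal.


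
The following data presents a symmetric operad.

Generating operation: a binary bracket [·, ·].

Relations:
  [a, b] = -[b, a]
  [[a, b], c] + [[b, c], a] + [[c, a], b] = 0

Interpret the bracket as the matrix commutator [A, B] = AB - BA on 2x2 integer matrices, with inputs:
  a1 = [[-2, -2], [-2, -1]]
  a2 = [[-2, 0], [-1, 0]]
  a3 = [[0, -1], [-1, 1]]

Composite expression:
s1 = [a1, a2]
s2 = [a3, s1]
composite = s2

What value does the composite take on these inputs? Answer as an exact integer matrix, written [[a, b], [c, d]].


[[-7, 8], [-1, 7]]


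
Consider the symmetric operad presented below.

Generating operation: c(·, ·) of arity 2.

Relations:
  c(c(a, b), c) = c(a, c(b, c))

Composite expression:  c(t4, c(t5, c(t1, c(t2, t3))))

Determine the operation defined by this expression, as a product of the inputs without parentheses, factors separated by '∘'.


t4 ∘ t5 ∘ t1 ∘ t2 ∘ t3

Associativity of c dissolves the nesting; only the t-input order survives.
c(t2, t3) reduces to t2 ∘ t3
c(t1, c(t2, t3)) reduces to t1 ∘ t2 ∘ t3
c(t5, c(t1, c(t2, t3))) reduces to t5 ∘ t1 ∘ t2 ∘ t3
c(t4, c(t5, c(t1, c(t2, t3)))) reduces to t4 ∘ t5 ∘ t1 ∘ t2 ∘ t3


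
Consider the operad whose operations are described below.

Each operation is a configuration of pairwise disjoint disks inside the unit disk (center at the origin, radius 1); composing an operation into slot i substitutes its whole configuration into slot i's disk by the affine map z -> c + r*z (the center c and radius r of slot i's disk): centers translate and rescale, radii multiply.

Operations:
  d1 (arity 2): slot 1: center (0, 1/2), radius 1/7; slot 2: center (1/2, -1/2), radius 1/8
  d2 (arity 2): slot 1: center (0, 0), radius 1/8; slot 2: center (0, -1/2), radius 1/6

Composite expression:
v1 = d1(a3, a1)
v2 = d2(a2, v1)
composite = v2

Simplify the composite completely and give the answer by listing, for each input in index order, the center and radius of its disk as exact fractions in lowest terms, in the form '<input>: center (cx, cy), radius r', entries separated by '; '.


a1: center (1/12, -7/12), radius 1/48; a2: center (0, 0), radius 1/8; a3: center (0, -5/12), radius 1/42


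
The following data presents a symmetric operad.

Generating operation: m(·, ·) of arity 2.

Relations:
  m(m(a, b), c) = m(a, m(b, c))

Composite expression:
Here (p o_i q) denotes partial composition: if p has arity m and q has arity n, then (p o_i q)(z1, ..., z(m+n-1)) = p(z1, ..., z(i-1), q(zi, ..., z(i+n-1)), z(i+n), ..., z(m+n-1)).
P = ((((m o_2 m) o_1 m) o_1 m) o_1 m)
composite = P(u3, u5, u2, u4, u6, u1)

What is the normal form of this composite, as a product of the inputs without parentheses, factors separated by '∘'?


u3 ∘ u5 ∘ u2 ∘ u4 ∘ u6 ∘ u1

The m-tree's shape is irrelevant; the u-reading-order decides.
m(u3, u5) flattens to u3 ∘ u5
m(m(u3, u5), u2) flattens to u3 ∘ u5 ∘ u2
m(m(m(u3, u5), u2), u4) flattens to u3 ∘ u5 ∘ u2 ∘ u4
m(u6, u1) flattens to u6 ∘ u1
m(m(m(m(u3, u5), u2), u4), m(u6, u1)) flattens to u3 ∘ u5 ∘ u2 ∘ u4 ∘ u6 ∘ u1


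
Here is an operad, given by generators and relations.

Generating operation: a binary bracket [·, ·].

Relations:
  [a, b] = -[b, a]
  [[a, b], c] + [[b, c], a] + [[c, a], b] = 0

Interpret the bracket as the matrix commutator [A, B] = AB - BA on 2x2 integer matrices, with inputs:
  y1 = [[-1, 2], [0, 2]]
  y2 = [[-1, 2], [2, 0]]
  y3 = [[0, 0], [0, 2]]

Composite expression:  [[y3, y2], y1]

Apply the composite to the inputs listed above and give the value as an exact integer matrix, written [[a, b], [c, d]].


[[-8, -12], [-12, 8]]

[y3, y2] = [[0, -4], [4, 0]]
[[y3, y2], y1] = [[-8, -12], [-12, 8]]


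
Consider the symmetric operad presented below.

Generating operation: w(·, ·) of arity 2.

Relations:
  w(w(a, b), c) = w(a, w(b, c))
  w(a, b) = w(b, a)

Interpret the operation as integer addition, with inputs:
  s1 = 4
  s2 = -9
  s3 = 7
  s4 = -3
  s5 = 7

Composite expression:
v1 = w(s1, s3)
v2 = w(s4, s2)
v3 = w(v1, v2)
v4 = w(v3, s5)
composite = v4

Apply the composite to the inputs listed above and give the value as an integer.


6

w(s1, s3) = 11
w(s4, s2) = -12
w(w(s1, s3), w(s4, s2)) = -1
w(w(w(s1, s3), w(s4, s2)), s5) = 6


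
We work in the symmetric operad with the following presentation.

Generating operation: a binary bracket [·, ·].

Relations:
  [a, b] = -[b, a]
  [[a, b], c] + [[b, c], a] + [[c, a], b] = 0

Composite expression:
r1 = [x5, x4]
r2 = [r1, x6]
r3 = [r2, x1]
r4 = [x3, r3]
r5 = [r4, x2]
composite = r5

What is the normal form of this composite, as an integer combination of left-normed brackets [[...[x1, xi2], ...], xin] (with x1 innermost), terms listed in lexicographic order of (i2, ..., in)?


-[[[[[x1, x4], x5], x6], x3], x2] + [[[[[x1, x5], x4], x6], x3], x2] + [[[[[x1, x6], x4], x5], x3], x2] - [[[[[x1, x6], x5], x4], x3], x2]

Expand each bracket as ab - ba; the x1-initial words give the coefficients.
Composite bracket: [[x3, [[[x5, x4], x6], x1]], x2]
Expanding via [a, b] = ab - ba: 32 signed words (2^5 = 32).
Keep just the words that open with x1:
  from x1x4x5x6x3x2, sign -1: term -[[[[[x1, x4], x5], x6], x3], x2]
  from x1x5x4x6x3x2, sign +1: term +[[[[[x1, x5], x4], x6], x3], x2]
  from x1x6x4x5x3x2, sign +1: term +[[[[[x1, x6], x4], x5], x3], x2]
  from x1x6x5x4x3x2, sign -1: term -[[[[[x1, x6], x5], x4], x3], x2]


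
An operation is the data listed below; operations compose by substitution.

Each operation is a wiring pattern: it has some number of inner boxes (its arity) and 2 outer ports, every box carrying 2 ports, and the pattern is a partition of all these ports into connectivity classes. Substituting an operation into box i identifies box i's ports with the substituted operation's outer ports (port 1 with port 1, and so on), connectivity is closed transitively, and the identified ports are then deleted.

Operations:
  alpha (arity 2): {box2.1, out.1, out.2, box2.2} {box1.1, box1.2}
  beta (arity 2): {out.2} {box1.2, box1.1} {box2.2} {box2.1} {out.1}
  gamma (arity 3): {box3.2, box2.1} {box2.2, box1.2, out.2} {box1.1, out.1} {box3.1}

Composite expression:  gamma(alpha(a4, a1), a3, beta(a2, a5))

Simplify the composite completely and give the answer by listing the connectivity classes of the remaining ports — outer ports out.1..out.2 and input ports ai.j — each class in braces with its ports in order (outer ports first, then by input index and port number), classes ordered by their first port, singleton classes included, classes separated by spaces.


Connectivity passes through glued gamma-boundaries; trace each wire chain.
through alpha, on inputs (a4, a1): {out.1, out.2, a1.1, a1.2} {a4.1, a4.2} (out.j = stage outer ports)
through beta, on inputs (a2, a5): {out.1} {out.2} {a2.1, a2.2} {a5.1} {a5.2} (out.j = stage outer ports)
through gamma, on inputs (a4, a1, a3, a2, a5): {out.1, out.2, a1.1, a1.2, a3.2} {a2.1, a2.2} {a3.1} {a4.1, a4.2} {a5.1} {a5.2} (out.j = stage outer ports)

{out.1, out.2, a1.1, a1.2, a3.2} {a2.1, a2.2} {a3.1} {a4.1, a4.2} {a5.1} {a5.2}


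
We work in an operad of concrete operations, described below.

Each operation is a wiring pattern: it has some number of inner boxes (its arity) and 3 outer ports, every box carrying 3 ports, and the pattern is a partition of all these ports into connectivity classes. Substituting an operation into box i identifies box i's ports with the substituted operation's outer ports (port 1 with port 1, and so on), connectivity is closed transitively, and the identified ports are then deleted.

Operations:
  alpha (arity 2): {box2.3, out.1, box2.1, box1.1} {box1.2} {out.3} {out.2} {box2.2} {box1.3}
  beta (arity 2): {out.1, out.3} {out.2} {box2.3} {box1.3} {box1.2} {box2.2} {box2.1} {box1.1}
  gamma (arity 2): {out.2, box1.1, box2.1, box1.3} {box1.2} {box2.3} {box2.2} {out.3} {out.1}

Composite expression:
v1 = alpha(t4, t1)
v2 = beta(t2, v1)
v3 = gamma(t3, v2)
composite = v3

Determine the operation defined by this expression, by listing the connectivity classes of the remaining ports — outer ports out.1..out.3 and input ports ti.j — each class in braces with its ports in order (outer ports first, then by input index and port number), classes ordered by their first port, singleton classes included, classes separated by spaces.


{out.1} {out.2, t3.1, t3.3} {out.3} {t1.1, t1.3, t4.1} {t1.2} {t2.1} {t2.2} {t2.3} {t3.2} {t4.2} {t4.3}

Reachability decides: close wires over gamma-identified ports.
stage alpha: inputs (t4, t1), connectivity {out.1, t1.1, t1.3, t4.1} {out.2} {out.3} {t1.2} {t4.2} {t4.3}, out.j its boundary
stage beta: inputs (t2, t4, t1), connectivity {out.1, out.3} {out.2} {t1.1, t1.3, t4.1} {t1.2} {t2.1} {t2.2} {t2.3} {t4.2} {t4.3}, out.j its boundary
stage gamma: inputs (t3, t2, t4, t1), connectivity {out.1} {out.2, t3.1, t3.3} {out.3} {t1.1, t1.3, t4.1} {t1.2} {t2.1} {t2.2} {t2.3} {t3.2} {t4.2} {t4.3}, out.j its boundary


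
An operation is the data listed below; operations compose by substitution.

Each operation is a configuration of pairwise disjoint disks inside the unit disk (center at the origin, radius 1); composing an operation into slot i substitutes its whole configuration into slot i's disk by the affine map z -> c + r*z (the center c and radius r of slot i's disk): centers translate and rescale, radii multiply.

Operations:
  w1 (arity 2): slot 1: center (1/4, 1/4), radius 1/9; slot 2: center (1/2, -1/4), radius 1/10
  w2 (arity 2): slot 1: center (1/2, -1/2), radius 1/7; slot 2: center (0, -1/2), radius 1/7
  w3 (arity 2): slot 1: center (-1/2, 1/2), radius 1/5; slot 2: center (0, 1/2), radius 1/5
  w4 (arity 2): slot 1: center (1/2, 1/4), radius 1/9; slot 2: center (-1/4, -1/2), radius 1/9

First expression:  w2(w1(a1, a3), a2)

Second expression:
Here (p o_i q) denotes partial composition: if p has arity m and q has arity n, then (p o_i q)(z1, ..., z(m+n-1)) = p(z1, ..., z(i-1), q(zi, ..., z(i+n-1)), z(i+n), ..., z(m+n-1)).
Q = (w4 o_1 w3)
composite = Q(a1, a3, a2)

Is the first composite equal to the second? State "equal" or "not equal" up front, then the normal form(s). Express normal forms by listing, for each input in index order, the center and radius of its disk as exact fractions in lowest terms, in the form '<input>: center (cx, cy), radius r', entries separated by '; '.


not equal; the first gives a1: center (15/28, -13/28), radius 1/63; a2: center (0, -1/2), radius 1/7; a3: center (4/7, -15/28), radius 1/70 and the second a1: center (4/9, 11/36), radius 1/45; a2: center (-1/4, -1/2), radius 1/9; a3: center (1/2, 11/36), radius 1/45

In normal form, the first expression is a1: center (15/28, -13/28), radius 1/63; a2: center (0, -1/2), radius 1/7; a3: center (4/7, -15/28), radius 1/70
In normal form, the second expression is a1: center (4/9, 11/36), radius 1/45; a2: center (-1/4, -1/2), radius 1/9; a3: center (1/2, 11/36), radius 1/45
The normal forms differ: not equal.


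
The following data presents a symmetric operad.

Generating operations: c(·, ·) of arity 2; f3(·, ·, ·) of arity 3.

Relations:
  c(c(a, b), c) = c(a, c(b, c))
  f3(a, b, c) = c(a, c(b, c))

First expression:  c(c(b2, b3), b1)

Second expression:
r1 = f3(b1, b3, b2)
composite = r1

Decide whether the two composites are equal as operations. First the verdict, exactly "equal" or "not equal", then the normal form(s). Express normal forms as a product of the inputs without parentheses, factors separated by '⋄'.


The first expression, normalized: b2 ⋄ b3 ⋄ b1
The second expression, normalized: b1 ⋄ b3 ⋄ b2
They disagree, so not equal.

not equal — first b2 ⋄ b3 ⋄ b1, second b1 ⋄ b3 ⋄ b2


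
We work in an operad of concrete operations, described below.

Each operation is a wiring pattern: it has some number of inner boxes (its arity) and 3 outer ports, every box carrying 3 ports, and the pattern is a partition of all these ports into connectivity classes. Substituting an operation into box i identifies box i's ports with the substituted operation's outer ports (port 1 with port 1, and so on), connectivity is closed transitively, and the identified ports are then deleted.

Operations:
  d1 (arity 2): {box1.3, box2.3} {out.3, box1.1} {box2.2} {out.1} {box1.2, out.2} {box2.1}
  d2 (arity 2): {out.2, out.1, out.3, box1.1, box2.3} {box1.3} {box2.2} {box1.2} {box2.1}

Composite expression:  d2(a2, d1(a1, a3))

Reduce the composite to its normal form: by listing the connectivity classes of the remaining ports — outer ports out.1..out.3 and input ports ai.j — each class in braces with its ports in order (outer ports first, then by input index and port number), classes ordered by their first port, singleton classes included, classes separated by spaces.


{out.1, out.2, out.3, a1.1, a2.1} {a1.2} {a1.3, a3.3} {a2.2} {a2.3} {a3.1} {a3.2}

Reachability decides: close wires over d2-identified ports.
after d1, the pattern on (a1, a3) reads {out.1} {out.2, a1.2} {out.3, a1.1} {a1.3, a3.3} {a3.1} {a3.2} (out.j = its outer ports)
after d2, the pattern on (a2, a1, a3) reads {out.1, out.2, out.3, a1.1, a2.1} {a1.2} {a1.3, a3.3} {a2.2} {a2.3} {a3.1} {a3.2} (out.j = its outer ports)


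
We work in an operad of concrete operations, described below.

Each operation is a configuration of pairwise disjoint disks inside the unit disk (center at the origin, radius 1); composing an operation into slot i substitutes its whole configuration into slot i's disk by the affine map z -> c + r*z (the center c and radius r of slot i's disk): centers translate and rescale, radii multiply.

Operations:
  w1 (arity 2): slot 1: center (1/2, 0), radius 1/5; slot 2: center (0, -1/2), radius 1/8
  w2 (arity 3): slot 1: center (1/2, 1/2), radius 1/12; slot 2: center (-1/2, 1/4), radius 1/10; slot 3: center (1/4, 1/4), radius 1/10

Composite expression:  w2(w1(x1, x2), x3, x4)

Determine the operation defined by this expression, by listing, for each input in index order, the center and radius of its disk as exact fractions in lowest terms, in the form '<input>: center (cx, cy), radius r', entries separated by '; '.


x1: center (13/24, 1/2), radius 1/60; x2: center (1/2, 11/24), radius 1/96; x3: center (-1/2, 1/4), radius 1/10; x4: center (1/4, 1/4), radius 1/10

Follow each x-input down from w2: c' goes to c + r*c', radius to r*r'.
input x1: applying the 2 nested substitutions gives center (13/24, 1/2), radius 1/60
input x2: applying the 2 nested substitutions gives center (1/2, 11/24), radius 1/96
input x3: applying the 1 nested substitution gives center (-1/2, 1/4), radius 1/10
input x4: applying the 1 nested substitution gives center (1/4, 1/4), radius 1/10


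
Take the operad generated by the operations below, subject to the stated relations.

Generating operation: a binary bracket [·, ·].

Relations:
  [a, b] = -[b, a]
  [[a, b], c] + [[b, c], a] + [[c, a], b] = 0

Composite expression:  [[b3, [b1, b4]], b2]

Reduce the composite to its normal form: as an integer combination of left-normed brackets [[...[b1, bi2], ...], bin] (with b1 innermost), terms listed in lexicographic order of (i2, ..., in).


Antisymmetry and Jacobi reduce to b1-anchored left-normed brackets.
Composite bracket: [[b3, [b1, b4]], b2]
The bracket unfolds into 8 signed words via [a, b] = ab - ba (2^3 = 8).
Words beginning with b1 determine it all:
  b1b4b3b2 (sign -1) contributes -[[[b1, b4], b3], b2]

-[[[b1, b4], b3], b2]


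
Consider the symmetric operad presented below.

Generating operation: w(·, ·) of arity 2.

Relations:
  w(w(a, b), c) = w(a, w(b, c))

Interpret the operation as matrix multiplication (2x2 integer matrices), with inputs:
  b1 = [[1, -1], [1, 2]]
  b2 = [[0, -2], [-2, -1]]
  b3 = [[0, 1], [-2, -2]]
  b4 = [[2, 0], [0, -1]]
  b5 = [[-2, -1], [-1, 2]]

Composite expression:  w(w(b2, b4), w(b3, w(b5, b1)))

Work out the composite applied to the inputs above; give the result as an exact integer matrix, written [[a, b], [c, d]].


w(b2, b4) = [[0, 2], [-4, 1]]
w(b5, b1) = [[-3, 0], [1, 5]]
w(b3, w(b5, b1)) = [[1, 5], [4, -10]]
w(w(b2, b4), w(b3, w(b5, b1))) = [[8, -20], [0, -30]]

[[8, -20], [0, -30]]


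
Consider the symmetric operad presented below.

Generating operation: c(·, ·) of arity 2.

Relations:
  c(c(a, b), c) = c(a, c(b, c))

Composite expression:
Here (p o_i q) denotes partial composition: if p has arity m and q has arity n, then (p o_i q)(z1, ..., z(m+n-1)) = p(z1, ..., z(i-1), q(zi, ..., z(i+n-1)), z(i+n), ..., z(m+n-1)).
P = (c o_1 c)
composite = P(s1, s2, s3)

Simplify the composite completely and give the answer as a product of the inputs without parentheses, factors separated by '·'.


s1 · s2 · s3

The c-tree's shape is irrelevant; the s-reading-order decides.
c(s1, s2) unparenthesizes to s1 · s2
c(c(s1, s2), s3) unparenthesizes to s1 · s2 · s3


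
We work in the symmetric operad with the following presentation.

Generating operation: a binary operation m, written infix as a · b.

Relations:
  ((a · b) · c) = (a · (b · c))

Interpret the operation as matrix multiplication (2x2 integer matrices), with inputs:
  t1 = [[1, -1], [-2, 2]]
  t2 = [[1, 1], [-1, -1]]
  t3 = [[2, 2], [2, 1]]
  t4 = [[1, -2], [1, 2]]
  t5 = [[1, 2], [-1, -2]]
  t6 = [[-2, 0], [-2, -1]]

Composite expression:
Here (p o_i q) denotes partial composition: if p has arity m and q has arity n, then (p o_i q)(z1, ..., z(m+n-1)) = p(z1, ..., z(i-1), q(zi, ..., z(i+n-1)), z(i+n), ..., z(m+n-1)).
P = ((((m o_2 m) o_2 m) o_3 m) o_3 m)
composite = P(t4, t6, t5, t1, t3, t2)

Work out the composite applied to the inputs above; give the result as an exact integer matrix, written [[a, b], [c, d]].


[[0, 0], [-12, -12]]

(t5 · t1) = [[-3, 3], [3, -3]]
((t5 · t1) · t3) = [[0, -3], [0, 3]]
(t6 · ((t5 · t1) · t3)) = [[0, 6], [0, 3]]
((t6 · ((t5 · t1) · t3)) · t2) = [[-6, -6], [-3, -3]]
(t4 · ((t6 · ((t5 · t1) · t3)) · t2)) = [[0, 0], [-12, -12]]


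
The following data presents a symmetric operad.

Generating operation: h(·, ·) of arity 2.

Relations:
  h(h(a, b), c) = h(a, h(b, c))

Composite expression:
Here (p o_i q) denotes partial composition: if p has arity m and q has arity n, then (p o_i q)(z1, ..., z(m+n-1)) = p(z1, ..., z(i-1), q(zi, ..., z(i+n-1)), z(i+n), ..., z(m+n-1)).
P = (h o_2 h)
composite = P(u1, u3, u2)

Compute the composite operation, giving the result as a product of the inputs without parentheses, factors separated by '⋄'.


u1 ⋄ u3 ⋄ u2

Associativity of h dissolves the nesting; only the u-input order survives.
h(u3, u2) collapses to u3 ⋄ u2
h(u1, h(u3, u2)) collapses to u1 ⋄ u3 ⋄ u2


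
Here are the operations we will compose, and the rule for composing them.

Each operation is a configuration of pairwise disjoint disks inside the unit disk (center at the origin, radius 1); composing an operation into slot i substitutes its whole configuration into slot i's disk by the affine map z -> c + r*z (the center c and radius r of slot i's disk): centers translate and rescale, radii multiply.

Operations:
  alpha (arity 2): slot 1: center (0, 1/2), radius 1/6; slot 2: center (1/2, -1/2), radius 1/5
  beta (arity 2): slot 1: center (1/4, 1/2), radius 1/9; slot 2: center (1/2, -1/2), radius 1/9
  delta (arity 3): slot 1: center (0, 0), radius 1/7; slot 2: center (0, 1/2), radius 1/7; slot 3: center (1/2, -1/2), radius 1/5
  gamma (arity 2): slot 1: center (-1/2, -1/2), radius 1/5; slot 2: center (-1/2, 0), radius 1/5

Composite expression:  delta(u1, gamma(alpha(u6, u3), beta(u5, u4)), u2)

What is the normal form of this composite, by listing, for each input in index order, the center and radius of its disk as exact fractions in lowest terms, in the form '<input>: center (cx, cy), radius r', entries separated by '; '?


Below delta, radii multiply path by path; the u-disk centers shift.
tracing u1 down its 1-map path: center (0, 0), radius 1/7
tracing u6 down its 3-map path: center (-1/14, 31/70), radius 1/210
tracing u3 down its 3-map path: center (-2/35, 29/70), radius 1/175
tracing u5 down its 3-map path: center (-9/140, 18/35), radius 1/315
tracing u4 down its 3-map path: center (-2/35, 17/35), radius 1/315
tracing u2 down its 1-map path: center (1/2, -1/2), radius 1/5

u1: center (0, 0), radius 1/7; u2: center (1/2, -1/2), radius 1/5; u3: center (-2/35, 29/70), radius 1/175; u4: center (-2/35, 17/35), radius 1/315; u5: center (-9/140, 18/35), radius 1/315; u6: center (-1/14, 31/70), radius 1/210


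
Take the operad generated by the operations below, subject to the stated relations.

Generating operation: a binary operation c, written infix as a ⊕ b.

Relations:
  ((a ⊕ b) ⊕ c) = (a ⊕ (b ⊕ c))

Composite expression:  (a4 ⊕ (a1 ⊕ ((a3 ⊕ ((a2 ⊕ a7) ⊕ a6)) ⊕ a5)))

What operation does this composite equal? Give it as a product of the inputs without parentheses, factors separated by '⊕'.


a4 ⊕ a1 ⊕ a3 ⊕ a2 ⊕ a7 ⊕ a6 ⊕ a5

Every regrouping of c is equal, so read the a-inputs in written order.
(a2 ⊕ a7) collapses to a2 ⊕ a7
((a2 ⊕ a7) ⊕ a6) collapses to a2 ⊕ a7 ⊕ a6
(a3 ⊕ ((a2 ⊕ a7) ⊕ a6)) collapses to a3 ⊕ a2 ⊕ a7 ⊕ a6
((a3 ⊕ ((a2 ⊕ a7) ⊕ a6)) ⊕ a5) collapses to a3 ⊕ a2 ⊕ a7 ⊕ a6 ⊕ a5
(a1 ⊕ ((a3 ⊕ ((a2 ⊕ a7) ⊕ a6)) ⊕ a5)) collapses to a1 ⊕ a3 ⊕ a2 ⊕ a7 ⊕ a6 ⊕ a5
(a4 ⊕ (a1 ⊕ ((a3 ⊕ ((a2 ⊕ a7) ⊕ a6)) ⊕ a5))) collapses to a4 ⊕ a1 ⊕ a3 ⊕ a2 ⊕ a7 ⊕ a6 ⊕ a5


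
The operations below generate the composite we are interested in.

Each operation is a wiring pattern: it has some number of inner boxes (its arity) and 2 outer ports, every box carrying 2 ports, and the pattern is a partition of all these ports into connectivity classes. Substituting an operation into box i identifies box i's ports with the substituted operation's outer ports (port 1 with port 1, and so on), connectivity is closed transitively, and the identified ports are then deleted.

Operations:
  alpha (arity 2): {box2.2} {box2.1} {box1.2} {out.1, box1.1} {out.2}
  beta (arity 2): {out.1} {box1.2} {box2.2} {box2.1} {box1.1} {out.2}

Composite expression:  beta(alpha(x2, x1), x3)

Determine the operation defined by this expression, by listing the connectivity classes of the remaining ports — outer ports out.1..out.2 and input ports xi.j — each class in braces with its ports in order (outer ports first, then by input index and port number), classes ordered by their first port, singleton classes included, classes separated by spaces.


Substituting into beta glues patterns; closure does the rest.
alpha over (x2, x1) gives {out.1, x2.1} {out.2} {x1.1} {x1.2} {x2.2}, out.j being that stage's outer ports
beta over (x2, x1, x3) gives {out.1} {out.2} {x1.1} {x1.2} {x2.1} {x2.2} {x3.1} {x3.2}, out.j being that stage's outer ports

{out.1} {out.2} {x1.1} {x1.2} {x2.1} {x2.2} {x3.1} {x3.2}


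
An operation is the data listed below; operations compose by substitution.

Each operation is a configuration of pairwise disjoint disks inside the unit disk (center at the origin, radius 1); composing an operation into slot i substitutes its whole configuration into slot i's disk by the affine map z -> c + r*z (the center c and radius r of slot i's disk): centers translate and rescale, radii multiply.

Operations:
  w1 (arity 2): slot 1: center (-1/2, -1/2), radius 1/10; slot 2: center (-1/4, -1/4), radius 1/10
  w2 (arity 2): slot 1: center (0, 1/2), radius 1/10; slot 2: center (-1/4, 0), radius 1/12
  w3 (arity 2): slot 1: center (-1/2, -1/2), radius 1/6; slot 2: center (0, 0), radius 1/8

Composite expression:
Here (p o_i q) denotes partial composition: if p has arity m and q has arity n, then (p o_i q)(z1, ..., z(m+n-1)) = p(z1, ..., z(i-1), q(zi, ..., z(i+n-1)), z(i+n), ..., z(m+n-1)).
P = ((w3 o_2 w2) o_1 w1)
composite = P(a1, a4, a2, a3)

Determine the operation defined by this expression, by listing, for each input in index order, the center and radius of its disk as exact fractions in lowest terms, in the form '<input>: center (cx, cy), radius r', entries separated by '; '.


a1: center (-7/12, -7/12), radius 1/60; a2: center (0, 1/16), radius 1/80; a3: center (-1/32, 0), radius 1/96; a4: center (-13/24, -13/24), radius 1/60

Affine substitution under w3: radii multiply and a-centers shift.
for a1, the 2-step affine chain lands on center (-7/12, -7/12), radius 1/60
for a4, the 2-step affine chain lands on center (-13/24, -13/24), radius 1/60
for a2, the 2-step affine chain lands on center (0, 1/16), radius 1/80
for a3, the 2-step affine chain lands on center (-1/32, 0), radius 1/96


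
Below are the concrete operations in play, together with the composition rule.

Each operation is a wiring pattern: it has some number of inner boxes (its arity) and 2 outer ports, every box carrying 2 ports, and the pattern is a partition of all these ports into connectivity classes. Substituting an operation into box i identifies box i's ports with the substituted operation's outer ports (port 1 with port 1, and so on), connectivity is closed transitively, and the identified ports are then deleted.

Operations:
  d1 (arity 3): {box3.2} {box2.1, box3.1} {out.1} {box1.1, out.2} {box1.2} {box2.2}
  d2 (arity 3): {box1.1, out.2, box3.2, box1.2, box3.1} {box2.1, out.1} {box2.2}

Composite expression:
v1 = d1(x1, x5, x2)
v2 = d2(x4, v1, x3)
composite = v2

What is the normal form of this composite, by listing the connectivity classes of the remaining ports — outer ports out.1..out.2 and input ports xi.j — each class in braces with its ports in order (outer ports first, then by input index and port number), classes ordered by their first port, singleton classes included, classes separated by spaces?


{out.1} {out.2, x3.1, x3.2, x4.1, x4.2} {x1.1} {x1.2} {x2.1, x5.1} {x2.2} {x5.2}

After gluing at d2, chains via deleted ports link the x-ports.
after d1, the pattern on (x1, x5, x2) reads {out.1} {out.2, x1.1} {x1.2} {x2.1, x5.1} {x2.2} {x5.2} (out.j = its outer ports)
after d2, the pattern on (x4, x1, x5, x2, x3) reads {out.1} {out.2, x3.1, x3.2, x4.1, x4.2} {x1.1} {x1.2} {x2.1, x5.1} {x2.2} {x5.2} (out.j = its outer ports)


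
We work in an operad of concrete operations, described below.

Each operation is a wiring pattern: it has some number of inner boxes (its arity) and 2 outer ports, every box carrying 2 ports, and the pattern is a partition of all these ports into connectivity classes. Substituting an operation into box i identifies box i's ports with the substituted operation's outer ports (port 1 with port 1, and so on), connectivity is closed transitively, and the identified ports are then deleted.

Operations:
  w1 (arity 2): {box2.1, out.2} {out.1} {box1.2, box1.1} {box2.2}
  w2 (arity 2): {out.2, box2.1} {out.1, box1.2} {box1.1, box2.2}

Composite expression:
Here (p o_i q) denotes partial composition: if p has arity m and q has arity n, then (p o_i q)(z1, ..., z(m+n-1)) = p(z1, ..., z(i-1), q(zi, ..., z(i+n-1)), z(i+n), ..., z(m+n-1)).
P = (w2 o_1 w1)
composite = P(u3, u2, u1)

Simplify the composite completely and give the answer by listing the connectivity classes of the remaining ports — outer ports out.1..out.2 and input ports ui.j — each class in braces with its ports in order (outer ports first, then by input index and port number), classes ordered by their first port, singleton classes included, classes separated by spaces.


{out.1, u2.1} {out.2, u1.1} {u1.2} {u2.2} {u3.1, u3.2}

Connectivity passes through glued w2-boundaries; trace each wire chain.
composing w1 on (u3, u2), with out.j its own outer ports: {out.1} {out.2, u2.1} {u2.2} {u3.1, u3.2}
composing w2 on (u3, u2, u1), with out.j its own outer ports: {out.1, u2.1} {out.2, u1.1} {u1.2} {u2.2} {u3.1, u3.2}
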